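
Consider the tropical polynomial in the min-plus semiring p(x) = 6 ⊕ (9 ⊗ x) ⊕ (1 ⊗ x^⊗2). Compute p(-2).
p(-2) = -3

A tropical monomial a ⊗ x^⊗i evaluates to a + i · x. Evaluating each term at x = -2:
  Term 0 contributes 6 + 0 · -2 = 6
  Term 1 contributes 9 + 1 · -2 = 7
  Term 2 contributes 1 + 2 · -2 = -3
p(-2) = ⊕ of these = min[6, 7, -3] = -3.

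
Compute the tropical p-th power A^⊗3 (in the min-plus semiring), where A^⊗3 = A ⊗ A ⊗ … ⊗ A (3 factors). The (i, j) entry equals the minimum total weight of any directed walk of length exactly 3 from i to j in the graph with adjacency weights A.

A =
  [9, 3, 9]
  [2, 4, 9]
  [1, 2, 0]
A^⊗3 =
  [9, 8, 9]
  [7, 9, 9]
  [1, 2, 0]

Each entry (A^⊗3)_ij equals the minimum over all length-3 walks i = v_0 → v_1 → … → v_3 = j of Σ_t A[v_t][v_{t+1}]. For example, for (i, j) = (0, 2) we minimise over 9 possible intermediate vertex sequences; the minimum is 9, attained along the walk 0 → 2 → 2 → 2.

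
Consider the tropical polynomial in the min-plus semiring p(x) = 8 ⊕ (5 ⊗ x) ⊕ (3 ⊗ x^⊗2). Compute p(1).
p(1) = 5

A tropical monomial a ⊗ x^⊗i evaluates to a + i · x. Evaluating each term at x = 1:
  Term 0 contributes 8 + 0 · 1 = 8
  Term 1 contributes 5 + 1 · 1 = 6
  Term 2 contributes 3 + 2 · 1 = 5
p(1) = ⊕ of these = min[8, 6, 5] = 5.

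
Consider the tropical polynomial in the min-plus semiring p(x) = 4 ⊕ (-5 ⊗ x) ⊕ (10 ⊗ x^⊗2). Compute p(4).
p(4) = -1

A tropical monomial a ⊗ x^⊗i evaluates to a + i · x. Evaluating each term at x = 4:
  Term 0 contributes 4 + 0 · 4 = 4
  Term 1 contributes -5 + 1 · 4 = -1
  Term 2 contributes 10 + 2 · 4 = 18
p(4) = ⊕ of these = min[4, -1, 18] = -1.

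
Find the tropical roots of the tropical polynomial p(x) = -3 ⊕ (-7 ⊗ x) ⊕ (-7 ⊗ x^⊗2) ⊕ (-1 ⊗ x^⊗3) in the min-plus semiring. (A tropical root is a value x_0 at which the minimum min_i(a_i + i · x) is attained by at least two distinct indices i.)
Roots: {-6, 0, 4}

Each tropical root is a break point of the lower envelope of the lines y = a_i + i · x (there are 4 lines, with slopes 0, 1, ..., 3). Only the lines that attain the minimum somewhere contribute to roots; other lines are dominated. Here the surviving (envelope) indices are i = 3, i = 2, i = 1, i = 0.
Intersections between consecutive envelope lines give the roots: for adjacent envelope indices i < j the intersection is x = (a_i − a_j) / (j − i). Reading off the sorted break points: {-6, 0, 4}.
Verification: at each break x_0, at least two indices attain the minimum of min_i(a_i + i · x_0).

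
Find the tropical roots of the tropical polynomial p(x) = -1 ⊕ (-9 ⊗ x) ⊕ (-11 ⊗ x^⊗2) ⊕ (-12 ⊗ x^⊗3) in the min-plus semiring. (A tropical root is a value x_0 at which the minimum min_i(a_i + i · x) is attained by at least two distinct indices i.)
Roots: {1, 2, 8}

Each tropical root is a break point of the lower envelope of the lines y = a_i + i · x (there are 4 lines, with slopes 0, 1, ..., 3). Only the lines that attain the minimum somewhere contribute to roots; other lines are dominated. Here the surviving (envelope) indices are i = 3, i = 2, i = 1, i = 0.
Intersections between consecutive envelope lines give the roots: for adjacent envelope indices i < j the intersection is x = (a_i − a_j) / (j − i). Reading off the sorted break points: {1, 2, 8}.
Verification: at each break x_0, at least two indices attain the minimum of min_i(a_i + i · x_0).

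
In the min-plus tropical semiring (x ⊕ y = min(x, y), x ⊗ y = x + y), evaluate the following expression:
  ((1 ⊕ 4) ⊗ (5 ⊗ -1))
((1 ⊕ 4) ⊗ (5 ⊗ -1)) = 5

Expand innermost to outermost. Recall ⊕ takes the minimum of its arguments and ⊗ takes their sum. Working out the expression ((1 ⊕ 4) ⊗ (5 ⊗ -1)) gives 5.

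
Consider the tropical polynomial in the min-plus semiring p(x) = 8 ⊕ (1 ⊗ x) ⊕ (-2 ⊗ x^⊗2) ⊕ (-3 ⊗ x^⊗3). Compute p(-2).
p(-2) = -9

A tropical monomial a ⊗ x^⊗i evaluates to a + i · x. Evaluating each term at x = -2:
  Term 0 contributes 8 + 0 · -2 = 8
  Term 1 contributes 1 + 1 · -2 = -1
  Term 2 contributes -2 + 2 · -2 = -6
  Term 3 contributes -3 + 3 · -2 = -9
p(-2) = ⊕ of these = min[8, -1, -6, -9] = -9.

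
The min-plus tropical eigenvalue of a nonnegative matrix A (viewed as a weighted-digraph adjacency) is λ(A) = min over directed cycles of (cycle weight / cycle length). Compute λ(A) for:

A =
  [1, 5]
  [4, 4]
λ(A) = 1

Enumerate directed cycles and compute their means (weight / length). Sample:
  cycle 0 → 0: weight = 1, length = 1, mean = 1/1 ≈ 1.000
  cycle 1 → 1: weight = 4, length = 1, mean = 4/1 ≈ 4.000
  cycle 0 → 1 → 0: weight = 9, length = 2, mean = 9/2 ≈ 4.500
  cycle 1 → 0 → 1: weight = 9, length = 2, mean = 9/2 ≈ 4.500
Minimum mean = 1.000, attained e.g. along the cycle 0 → 0 with weight 1 and length 1. So λ(A) = 1/1 = 1.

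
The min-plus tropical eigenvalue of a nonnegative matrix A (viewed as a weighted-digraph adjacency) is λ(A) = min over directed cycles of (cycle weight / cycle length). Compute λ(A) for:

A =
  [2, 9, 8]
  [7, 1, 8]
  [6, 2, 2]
λ(A) = 1

Enumerate directed cycles and compute their means (weight / length). Sample:
  cycle 0 → 0: weight = 2, length = 1, mean = 2/1 ≈ 2.000
  cycle 1 → 1: weight = 1, length = 1, mean = 1/1 ≈ 1.000
  cycle 2 → 2: weight = 2, length = 1, mean = 2/1 ≈ 2.000
  cycle 0 → 1 → 0: weight = 16, length = 2, mean = 16/2 ≈ 8.000
  cycle 0 → 2 → 0: weight = 14, length = 2, mean = 14/2 ≈ 7.000
  cycle 1 → 0 → 1: weight = 16, length = 2, mean = 16/2 ≈ 8.000
Minimum mean = 1.000, attained e.g. along the cycle 1 → 1 with weight 1 and length 1. So λ(A) = 1/1 = 1.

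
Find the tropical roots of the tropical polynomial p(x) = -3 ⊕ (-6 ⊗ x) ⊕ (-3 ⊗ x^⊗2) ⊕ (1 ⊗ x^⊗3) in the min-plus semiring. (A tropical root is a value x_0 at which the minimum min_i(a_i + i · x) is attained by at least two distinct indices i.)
Roots: {-4, -3, 3}

Each tropical root is a break point of the lower envelope of the lines y = a_i + i · x (there are 4 lines, with slopes 0, 1, ..., 3). Only the lines that attain the minimum somewhere contribute to roots; other lines are dominated. Here the surviving (envelope) indices are i = 3, i = 2, i = 1, i = 0.
Intersections between consecutive envelope lines give the roots: for adjacent envelope indices i < j the intersection is x = (a_i − a_j) / (j − i). Reading off the sorted break points: {-4, -3, 3}.
Verification: at each break x_0, at least two indices attain the minimum of min_i(a_i + i · x_0).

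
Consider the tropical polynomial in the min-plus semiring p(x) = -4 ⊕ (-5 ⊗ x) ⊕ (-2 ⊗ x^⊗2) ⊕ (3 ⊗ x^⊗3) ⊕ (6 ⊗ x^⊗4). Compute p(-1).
p(-1) = -6

A tropical monomial a ⊗ x^⊗i evaluates to a + i · x. Evaluating each term at x = -1:
  Term 0 contributes -4 + 0 · -1 = -4
  Term 1 contributes -5 + 1 · -1 = -6
  Term 2 contributes -2 + 2 · -1 = -4
  Term 3 contributes 3 + 3 · -1 = 0
  Term 4 contributes 6 + 4 · -1 = 2
p(-1) = ⊕ of these = min[-4, -6, -4, 0, 2] = -6.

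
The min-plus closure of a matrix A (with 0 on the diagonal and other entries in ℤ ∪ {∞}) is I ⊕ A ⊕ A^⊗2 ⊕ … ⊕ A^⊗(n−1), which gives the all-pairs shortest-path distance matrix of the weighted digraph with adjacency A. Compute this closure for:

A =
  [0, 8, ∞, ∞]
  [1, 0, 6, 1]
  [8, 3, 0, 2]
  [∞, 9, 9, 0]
Closure =
  [0, 8, 14, 9]
  [1, 0, 6, 1]
  [4, 3, 0, 2]
  [10, 9, 9, 0]

This is the Floyd-Warshall all-pairs shortest-path computation. For each intermediate vertex k = 0, 1, …, 3, update dist[i][j] ← min(dist[i][j], dist[i][k] + dist[k][j]). The final matrix gives, for each (i, j), the minimum total weight of any directed path from i to j (possibly empty when i = j).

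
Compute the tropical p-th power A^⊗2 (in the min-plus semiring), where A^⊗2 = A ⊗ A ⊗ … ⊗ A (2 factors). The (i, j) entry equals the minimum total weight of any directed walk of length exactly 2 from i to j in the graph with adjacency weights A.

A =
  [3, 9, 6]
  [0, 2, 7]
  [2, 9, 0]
A^⊗2 =
  [6, 11, 6]
  [2, 4, 6]
  [2, 9, 0]

Each entry (A^⊗2)_ij equals the minimum over all length-2 walks i = v_0 → v_1 → … → v_2 = j of Σ_t A[v_t][v_{t+1}]. For example, for (i, j) = (0, 2) we minimise over 3 possible intermediate vertex sequences; the minimum is 6, attained along the walk 0 → 2 → 2.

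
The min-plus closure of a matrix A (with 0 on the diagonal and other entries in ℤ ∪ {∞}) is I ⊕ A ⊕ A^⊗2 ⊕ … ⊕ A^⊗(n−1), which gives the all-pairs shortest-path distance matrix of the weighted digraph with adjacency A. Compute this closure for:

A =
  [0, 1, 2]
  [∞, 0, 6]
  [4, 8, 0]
Closure =
  [0, 1, 2]
  [10, 0, 6]
  [4, 5, 0]

This is the Floyd-Warshall all-pairs shortest-path computation. For each intermediate vertex k = 0, 1, …, 2, update dist[i][j] ← min(dist[i][j], dist[i][k] + dist[k][j]). The final matrix gives, for each (i, j), the minimum total weight of any directed path from i to j (possibly empty when i = j).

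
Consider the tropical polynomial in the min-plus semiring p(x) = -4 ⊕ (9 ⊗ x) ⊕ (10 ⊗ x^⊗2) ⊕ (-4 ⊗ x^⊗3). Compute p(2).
p(2) = -4

A tropical monomial a ⊗ x^⊗i evaluates to a + i · x. Evaluating each term at x = 2:
  Term 0 contributes -4 + 0 · 2 = -4
  Term 1 contributes 9 + 1 · 2 = 11
  Term 2 contributes 10 + 2 · 2 = 14
  Term 3 contributes -4 + 3 · 2 = 2
p(2) = ⊕ of these = min[-4, 11, 14, 2] = -4.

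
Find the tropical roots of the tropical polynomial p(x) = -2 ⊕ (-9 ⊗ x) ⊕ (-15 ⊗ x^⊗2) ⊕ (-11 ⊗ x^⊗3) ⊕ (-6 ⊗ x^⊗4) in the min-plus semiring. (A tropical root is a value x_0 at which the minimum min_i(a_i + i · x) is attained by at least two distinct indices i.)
Roots: {-5, -4, 6, 7}

Each tropical root is a break point of the lower envelope of the lines y = a_i + i · x (there are 5 lines, with slopes 0, 1, ..., 4). Only the lines that attain the minimum somewhere contribute to roots; other lines are dominated. Here the surviving (envelope) indices are i = 4, i = 3, i = 2, i = 1, i = 0.
Intersections between consecutive envelope lines give the roots: for adjacent envelope indices i < j the intersection is x = (a_i − a_j) / (j − i). Reading off the sorted break points: {-5, -4, 6, 7}.
Verification: at each break x_0, at least two indices attain the minimum of min_i(a_i + i · x_0).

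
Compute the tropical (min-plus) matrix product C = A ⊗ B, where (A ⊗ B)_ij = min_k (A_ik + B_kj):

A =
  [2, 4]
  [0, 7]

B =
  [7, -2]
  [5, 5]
A ⊗ B =
  [9, 0]
  [7, -2]

Apply the min-plus product entry-by-entry:
  C[0][0] = min over k of (A[0][0] + B[0][0] = 2 + 7 = 9, A[0][1] + B[1][0] = 4 + 5 = 9) = 9 (attained at k = 0)
  C[0][1] = min over k of (A[0][0] + B[0][1] = 2 + -2 = 0, A[0][1] + B[1][1] = 4 + 5 = 9) = 0 (attained at k = 0)
  C[1][0] = min over k of (A[1][0] + B[0][0] = 0 + 7 = 7, A[1][1] + B[1][0] = 7 + 5 = 12) = 7 (attained at k = 0)
  C[1][1] = min over k of (A[1][0] + B[0][1] = 0 + -2 = -2, A[1][1] + B[1][1] = 7 + 5 = 12) = -2 (attained at k = 0)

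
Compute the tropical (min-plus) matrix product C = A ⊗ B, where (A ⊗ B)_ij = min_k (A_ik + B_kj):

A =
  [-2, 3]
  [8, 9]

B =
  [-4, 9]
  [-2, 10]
A ⊗ B =
  [-6, 7]
  [4, 17]

Apply the min-plus product entry-by-entry:
  C[0][0] = min over k of (A[0][0] + B[0][0] = -2 + -4 = -6, A[0][1] + B[1][0] = 3 + -2 = 1) = -6 (attained at k = 0)
  C[0][1] = min over k of (A[0][0] + B[0][1] = -2 + 9 = 7, A[0][1] + B[1][1] = 3 + 10 = 13) = 7 (attained at k = 0)
  C[1][0] = min over k of (A[1][0] + B[0][0] = 8 + -4 = 4, A[1][1] + B[1][0] = 9 + -2 = 7) = 4 (attained at k = 0)
  C[1][1] = min over k of (A[1][0] + B[0][1] = 8 + 9 = 17, A[1][1] + B[1][1] = 9 + 10 = 19) = 17 (attained at k = 0)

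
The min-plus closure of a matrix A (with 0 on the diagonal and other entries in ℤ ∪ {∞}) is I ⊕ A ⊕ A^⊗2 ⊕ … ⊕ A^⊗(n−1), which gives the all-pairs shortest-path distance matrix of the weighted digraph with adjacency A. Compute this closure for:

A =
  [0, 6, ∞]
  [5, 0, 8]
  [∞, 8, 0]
Closure =
  [0, 6, 14]
  [5, 0, 8]
  [13, 8, 0]

This is the Floyd-Warshall all-pairs shortest-path computation. For each intermediate vertex k = 0, 1, …, 2, update dist[i][j] ← min(dist[i][j], dist[i][k] + dist[k][j]). The final matrix gives, for each (i, j), the minimum total weight of any directed path from i to j (possibly empty when i = j).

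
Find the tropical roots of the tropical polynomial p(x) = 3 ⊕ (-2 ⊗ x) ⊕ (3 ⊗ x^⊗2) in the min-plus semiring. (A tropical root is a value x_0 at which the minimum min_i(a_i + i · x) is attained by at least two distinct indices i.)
Roots: {-5, 5}

Each tropical root is a break point of the lower envelope of the lines y = a_i + i · x (there are 3 lines, with slopes 0, 1, ..., 2). Only the lines that attain the minimum somewhere contribute to roots; other lines are dominated. Here the surviving (envelope) indices are i = 2, i = 1, i = 0.
Intersections between consecutive envelope lines give the roots: for adjacent envelope indices i < j the intersection is x = (a_i − a_j) / (j − i). Reading off the sorted break points: {-5, 5}.
Verification: at each break x_0, at least two indices attain the minimum of min_i(a_i + i · x_0).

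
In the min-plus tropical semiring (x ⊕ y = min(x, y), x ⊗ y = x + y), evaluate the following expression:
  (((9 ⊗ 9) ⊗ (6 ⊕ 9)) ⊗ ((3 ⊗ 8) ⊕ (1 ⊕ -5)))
(((9 ⊗ 9) ⊗ (6 ⊕ 9)) ⊗ ((3 ⊗ 8) ⊕ (1 ⊕ -5))) = 19

Expand innermost to outermost. Recall ⊕ takes the minimum of its arguments and ⊗ takes their sum. Working out the expression (((9 ⊗ 9) ⊗ (6 ⊕ 9)) ⊗ ((3 ⊗ 8) ⊕ (1 ⊕ -5))) gives 19.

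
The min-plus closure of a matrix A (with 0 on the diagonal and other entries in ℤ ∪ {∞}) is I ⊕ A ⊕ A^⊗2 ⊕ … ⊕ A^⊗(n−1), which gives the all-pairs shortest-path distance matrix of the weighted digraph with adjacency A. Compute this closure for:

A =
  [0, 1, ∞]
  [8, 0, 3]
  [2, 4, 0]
Closure =
  [0, 1, 4]
  [5, 0, 3]
  [2, 3, 0]

This is the Floyd-Warshall all-pairs shortest-path computation. For each intermediate vertex k = 0, 1, …, 2, update dist[i][j] ← min(dist[i][j], dist[i][k] + dist[k][j]). The final matrix gives, for each (i, j), the minimum total weight of any directed path from i to j (possibly empty when i = j).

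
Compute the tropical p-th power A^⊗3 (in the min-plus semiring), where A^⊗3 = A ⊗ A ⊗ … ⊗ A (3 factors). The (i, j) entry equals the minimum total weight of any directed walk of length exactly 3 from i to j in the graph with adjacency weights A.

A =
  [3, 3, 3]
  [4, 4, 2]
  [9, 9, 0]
A^⊗3 =
  [9, 9, 3]
  [10, 10, 2]
  [9, 9, 0]

Each entry (A^⊗3)_ij equals the minimum over all length-3 walks i = v_0 → v_1 → … → v_3 = j of Σ_t A[v_t][v_{t+1}]. For example, for (i, j) = (0, 2) we minimise over 9 possible intermediate vertex sequences; the minimum is 3, attained along the walk 0 → 2 → 2 → 2.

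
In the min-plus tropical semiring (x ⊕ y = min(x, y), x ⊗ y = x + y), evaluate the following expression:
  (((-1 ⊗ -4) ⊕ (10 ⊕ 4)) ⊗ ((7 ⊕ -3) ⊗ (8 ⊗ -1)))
(((-1 ⊗ -4) ⊕ (10 ⊕ 4)) ⊗ ((7 ⊕ -3) ⊗ (8 ⊗ -1))) = -1

Expand innermost to outermost. Recall ⊕ takes the minimum of its arguments and ⊗ takes their sum. Working out the expression (((-1 ⊗ -4) ⊕ (10 ⊕ 4)) ⊗ ((7 ⊕ -3) ⊗ (8 ⊗ -1))) gives -1.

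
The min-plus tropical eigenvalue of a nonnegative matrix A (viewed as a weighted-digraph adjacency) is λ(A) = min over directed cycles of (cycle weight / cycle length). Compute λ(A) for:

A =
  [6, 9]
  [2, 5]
λ(A) = 5

Enumerate directed cycles and compute their means (weight / length). Sample:
  cycle 0 → 0: weight = 6, length = 1, mean = 6/1 ≈ 6.000
  cycle 1 → 1: weight = 5, length = 1, mean = 5/1 ≈ 5.000
  cycle 0 → 1 → 0: weight = 11, length = 2, mean = 11/2 ≈ 5.500
  cycle 1 → 0 → 1: weight = 11, length = 2, mean = 11/2 ≈ 5.500
Minimum mean = 5.000, attained e.g. along the cycle 1 → 1 with weight 5 and length 1. So λ(A) = 5/1 = 5.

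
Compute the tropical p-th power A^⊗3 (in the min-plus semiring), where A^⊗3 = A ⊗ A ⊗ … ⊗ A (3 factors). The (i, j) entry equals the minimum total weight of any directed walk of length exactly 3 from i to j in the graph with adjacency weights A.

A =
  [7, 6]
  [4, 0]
A^⊗3 =
  [10, 6]
  [4, 0]

Each entry (A^⊗3)_ij equals the minimum over all length-3 walks i = v_0 → v_1 → … → v_3 = j of Σ_t A[v_t][v_{t+1}]. For example, for (i, j) = (0, 1) we minimise over 4 possible intermediate vertex sequences; the minimum is 6, attained along the walk 0 → 1 → 1 → 1.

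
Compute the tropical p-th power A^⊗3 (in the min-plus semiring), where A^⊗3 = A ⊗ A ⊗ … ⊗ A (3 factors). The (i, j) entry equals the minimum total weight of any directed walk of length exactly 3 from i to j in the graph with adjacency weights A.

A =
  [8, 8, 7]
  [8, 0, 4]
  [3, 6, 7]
A^⊗3 =
  [15, 8, 12]
  [7, 0, 4]
  [13, 6, 10]

Each entry (A^⊗3)_ij equals the minimum over all length-3 walks i = v_0 → v_1 → … → v_3 = j of Σ_t A[v_t][v_{t+1}]. For example, for (i, j) = (0, 2) we minimise over 9 possible intermediate vertex sequences; the minimum is 12, attained along the walk 0 → 1 → 1 → 2.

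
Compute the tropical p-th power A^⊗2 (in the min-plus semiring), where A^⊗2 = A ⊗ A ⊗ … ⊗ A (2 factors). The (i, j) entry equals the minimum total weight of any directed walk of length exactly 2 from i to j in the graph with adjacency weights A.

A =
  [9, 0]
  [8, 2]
A^⊗2 =
  [8, 2]
  [10, 4]

Each entry (A^⊗2)_ij equals the minimum over all length-2 walks i = v_0 → v_1 → … → v_2 = j of Σ_t A[v_t][v_{t+1}]. For example, for (i, j) = (0, 1) we minimise over 2 possible intermediate vertex sequences; the minimum is 2, attained along the walk 0 → 1 → 1.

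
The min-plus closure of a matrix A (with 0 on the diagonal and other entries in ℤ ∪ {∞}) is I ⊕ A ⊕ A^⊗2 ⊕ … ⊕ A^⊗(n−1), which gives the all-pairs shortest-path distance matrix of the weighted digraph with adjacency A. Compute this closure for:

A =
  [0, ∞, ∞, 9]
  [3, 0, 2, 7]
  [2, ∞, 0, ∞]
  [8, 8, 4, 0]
Closure =
  [0, 17, 13, 9]
  [3, 0, 2, 7]
  [2, 19, 0, 11]
  [6, 8, 4, 0]

This is the Floyd-Warshall all-pairs shortest-path computation. For each intermediate vertex k = 0, 1, …, 3, update dist[i][j] ← min(dist[i][j], dist[i][k] + dist[k][j]). The final matrix gives, for each (i, j), the minimum total weight of any directed path from i to j (possibly empty when i = j).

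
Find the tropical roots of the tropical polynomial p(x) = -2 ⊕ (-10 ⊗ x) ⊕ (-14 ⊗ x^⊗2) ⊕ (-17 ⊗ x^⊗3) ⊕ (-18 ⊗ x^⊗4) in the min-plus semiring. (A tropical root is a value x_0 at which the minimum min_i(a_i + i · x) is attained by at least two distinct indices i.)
Roots: {1, 3, 4, 8}

Each tropical root is a break point of the lower envelope of the lines y = a_i + i · x (there are 5 lines, with slopes 0, 1, ..., 4). Only the lines that attain the minimum somewhere contribute to roots; other lines are dominated. Here the surviving (envelope) indices are i = 4, i = 3, i = 2, i = 1, i = 0.
Intersections between consecutive envelope lines give the roots: for adjacent envelope indices i < j the intersection is x = (a_i − a_j) / (j − i). Reading off the sorted break points: {1, 3, 4, 8}.
Verification: at each break x_0, at least two indices attain the minimum of min_i(a_i + i · x_0).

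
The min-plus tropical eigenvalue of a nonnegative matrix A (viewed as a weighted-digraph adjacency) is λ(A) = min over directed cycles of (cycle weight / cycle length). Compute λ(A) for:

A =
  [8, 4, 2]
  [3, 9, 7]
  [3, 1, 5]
λ(A) = 2

Enumerate directed cycles and compute their means (weight / length). Sample:
  cycle 0 → 0: weight = 8, length = 1, mean = 8/1 ≈ 8.000
  cycle 1 → 1: weight = 9, length = 1, mean = 9/1 ≈ 9.000
  cycle 2 → 2: weight = 5, length = 1, mean = 5/1 ≈ 5.000
  cycle 0 → 1 → 0: weight = 7, length = 2, mean = 7/2 ≈ 3.500
  cycle 0 → 2 → 0: weight = 5, length = 2, mean = 5/2 ≈ 2.500
  cycle 1 → 0 → 1: weight = 7, length = 2, mean = 7/2 ≈ 3.500
Minimum mean = 2.000, attained e.g. along the cycle 0 → 2 → 1 → 0 with weight 6 and length 3. So λ(A) = 6/3 = 2.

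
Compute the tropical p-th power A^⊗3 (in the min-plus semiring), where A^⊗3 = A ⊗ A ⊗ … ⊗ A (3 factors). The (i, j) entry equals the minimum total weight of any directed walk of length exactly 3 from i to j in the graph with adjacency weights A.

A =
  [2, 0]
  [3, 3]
A^⊗3 =
  [5, 3]
  [6, 5]

Each entry (A^⊗3)_ij equals the minimum over all length-3 walks i = v_0 → v_1 → … → v_3 = j of Σ_t A[v_t][v_{t+1}]. For example, for (i, j) = (0, 1) we minimise over 4 possible intermediate vertex sequences; the minimum is 3, attained along the walk 0 → 1 → 0 → 1.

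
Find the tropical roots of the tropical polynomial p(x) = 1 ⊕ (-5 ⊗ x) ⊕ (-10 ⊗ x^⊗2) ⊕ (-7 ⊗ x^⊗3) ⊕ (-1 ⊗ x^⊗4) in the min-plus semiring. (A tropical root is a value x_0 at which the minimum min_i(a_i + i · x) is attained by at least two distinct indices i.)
Roots: {-6, -3, 5, 6}

Each tropical root is a break point of the lower envelope of the lines y = a_i + i · x (there are 5 lines, with slopes 0, 1, ..., 4). Only the lines that attain the minimum somewhere contribute to roots; other lines are dominated. Here the surviving (envelope) indices are i = 4, i = 3, i = 2, i = 1, i = 0.
Intersections between consecutive envelope lines give the roots: for adjacent envelope indices i < j the intersection is x = (a_i − a_j) / (j − i). Reading off the sorted break points: {-6, -3, 5, 6}.
Verification: at each break x_0, at least two indices attain the minimum of min_i(a_i + i · x_0).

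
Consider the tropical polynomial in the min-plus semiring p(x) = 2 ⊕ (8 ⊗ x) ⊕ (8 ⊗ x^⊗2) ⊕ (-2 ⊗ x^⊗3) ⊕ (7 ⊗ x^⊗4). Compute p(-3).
p(-3) = -11

A tropical monomial a ⊗ x^⊗i evaluates to a + i · x. Evaluating each term at x = -3:
  Term 0 contributes 2 + 0 · -3 = 2
  Term 1 contributes 8 + 1 · -3 = 5
  Term 2 contributes 8 + 2 · -3 = 2
  Term 3 contributes -2 + 3 · -3 = -11
  Term 4 contributes 7 + 4 · -3 = -5
p(-3) = ⊕ of these = min[2, 5, 2, -11, -5] = -11.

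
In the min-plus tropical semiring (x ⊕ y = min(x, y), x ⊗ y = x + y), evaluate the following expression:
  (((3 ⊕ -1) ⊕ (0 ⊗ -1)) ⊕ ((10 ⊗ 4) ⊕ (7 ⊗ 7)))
(((3 ⊕ -1) ⊕ (0 ⊗ -1)) ⊕ ((10 ⊗ 4) ⊕ (7 ⊗ 7))) = -1

Expand innermost to outermost. Recall ⊕ takes the minimum of its arguments and ⊗ takes their sum. Working out the expression (((3 ⊕ -1) ⊕ (0 ⊗ -1)) ⊕ ((10 ⊗ 4) ⊕ (7 ⊗ 7))) gives -1.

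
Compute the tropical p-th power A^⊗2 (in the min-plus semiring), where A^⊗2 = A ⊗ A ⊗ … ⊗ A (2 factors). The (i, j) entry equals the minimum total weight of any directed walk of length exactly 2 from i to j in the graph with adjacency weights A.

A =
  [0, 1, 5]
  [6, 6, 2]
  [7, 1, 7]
A^⊗2 =
  [0, 1, 3]
  [6, 3, 8]
  [7, 7, 3]

Each entry (A^⊗2)_ij equals the minimum over all length-2 walks i = v_0 → v_1 → … → v_2 = j of Σ_t A[v_t][v_{t+1}]. For example, for (i, j) = (0, 2) we minimise over 3 possible intermediate vertex sequences; the minimum is 3, attained along the walk 0 → 1 → 2.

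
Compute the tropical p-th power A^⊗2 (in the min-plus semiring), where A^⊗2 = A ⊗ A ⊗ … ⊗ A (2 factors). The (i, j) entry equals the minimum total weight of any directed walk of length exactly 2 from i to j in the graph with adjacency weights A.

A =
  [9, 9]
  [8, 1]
A^⊗2 =
  [17, 10]
  [9, 2]

Each entry (A^⊗2)_ij equals the minimum over all length-2 walks i = v_0 → v_1 → … → v_2 = j of Σ_t A[v_t][v_{t+1}]. For example, for (i, j) = (0, 1) we minimise over 2 possible intermediate vertex sequences; the minimum is 10, attained along the walk 0 → 1 → 1.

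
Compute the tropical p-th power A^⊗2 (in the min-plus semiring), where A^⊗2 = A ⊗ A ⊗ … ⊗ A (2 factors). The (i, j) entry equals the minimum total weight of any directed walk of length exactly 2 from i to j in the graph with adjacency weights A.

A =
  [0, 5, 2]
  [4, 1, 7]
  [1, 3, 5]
A^⊗2 =
  [0, 5, 2]
  [4, 2, 6]
  [1, 4, 3]

Each entry (A^⊗2)_ij equals the minimum over all length-2 walks i = v_0 → v_1 → … → v_2 = j of Σ_t A[v_t][v_{t+1}]. For example, for (i, j) = (0, 2) we minimise over 3 possible intermediate vertex sequences; the minimum is 2, attained along the walk 0 → 0 → 2.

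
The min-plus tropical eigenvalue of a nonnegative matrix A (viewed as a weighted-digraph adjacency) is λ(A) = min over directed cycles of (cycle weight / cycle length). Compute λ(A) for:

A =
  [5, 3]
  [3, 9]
λ(A) = 3

Enumerate directed cycles and compute their means (weight / length). Sample:
  cycle 0 → 0: weight = 5, length = 1, mean = 5/1 ≈ 5.000
  cycle 1 → 1: weight = 9, length = 1, mean = 9/1 ≈ 9.000
  cycle 0 → 1 → 0: weight = 6, length = 2, mean = 6/2 ≈ 3.000
  cycle 1 → 0 → 1: weight = 6, length = 2, mean = 6/2 ≈ 3.000
Minimum mean = 3.000, attained e.g. along the cycle 0 → 1 → 0 with weight 6 and length 2. So λ(A) = 6/2 = 3.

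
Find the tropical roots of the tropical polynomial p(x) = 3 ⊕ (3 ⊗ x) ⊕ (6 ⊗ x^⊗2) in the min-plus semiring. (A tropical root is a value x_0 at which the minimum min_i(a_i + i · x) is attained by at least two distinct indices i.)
Roots: {-3, 0}

Each tropical root is a break point of the lower envelope of the lines y = a_i + i · x (there are 3 lines, with slopes 0, 1, ..., 2). Only the lines that attain the minimum somewhere contribute to roots; other lines are dominated. Here the surviving (envelope) indices are i = 2, i = 1, i = 0.
Intersections between consecutive envelope lines give the roots: for adjacent envelope indices i < j the intersection is x = (a_i − a_j) / (j − i). Reading off the sorted break points: {-3, 0}.
Verification: at each break x_0, at least two indices attain the minimum of min_i(a_i + i · x_0).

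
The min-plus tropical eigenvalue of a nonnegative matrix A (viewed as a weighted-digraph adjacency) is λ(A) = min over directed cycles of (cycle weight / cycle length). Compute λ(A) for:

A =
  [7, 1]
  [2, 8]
λ(A) = 3/2

Enumerate directed cycles and compute their means (weight / length). Sample:
  cycle 0 → 0: weight = 7, length = 1, mean = 7/1 ≈ 7.000
  cycle 1 → 1: weight = 8, length = 1, mean = 8/1 ≈ 8.000
  cycle 0 → 1 → 0: weight = 3, length = 2, mean = 3/2 ≈ 1.500
  cycle 1 → 0 → 1: weight = 3, length = 2, mean = 3/2 ≈ 1.500
Minimum mean = 1.500, attained e.g. along the cycle 0 → 1 → 0 with weight 3 and length 2. So λ(A) = 3/2 = 3/2.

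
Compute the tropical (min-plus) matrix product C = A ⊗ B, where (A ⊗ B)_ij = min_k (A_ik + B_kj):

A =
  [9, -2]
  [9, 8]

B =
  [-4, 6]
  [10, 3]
A ⊗ B =
  [5, 1]
  [5, 11]

Apply the min-plus product entry-by-entry:
  C[0][0] = min over k of (A[0][0] + B[0][0] = 9 + -4 = 5, A[0][1] + B[1][0] = -2 + 10 = 8) = 5 (attained at k = 0)
  C[0][1] = min over k of (A[0][0] + B[0][1] = 9 + 6 = 15, A[0][1] + B[1][1] = -2 + 3 = 1) = 1 (attained at k = 1)
  C[1][0] = min over k of (A[1][0] + B[0][0] = 9 + -4 = 5, A[1][1] + B[1][0] = 8 + 10 = 18) = 5 (attained at k = 0)
  C[1][1] = min over k of (A[1][0] + B[0][1] = 9 + 6 = 15, A[1][1] + B[1][1] = 8 + 3 = 11) = 11 (attained at k = 1)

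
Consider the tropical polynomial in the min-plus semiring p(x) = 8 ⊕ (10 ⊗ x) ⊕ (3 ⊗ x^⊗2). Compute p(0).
p(0) = 3

A tropical monomial a ⊗ x^⊗i evaluates to a + i · x. Evaluating each term at x = 0:
  Term 0 contributes 8 + 0 · 0 = 8
  Term 1 contributes 10 + 1 · 0 = 10
  Term 2 contributes 3 + 2 · 0 = 3
p(0) = ⊕ of these = min[8, 10, 3] = 3.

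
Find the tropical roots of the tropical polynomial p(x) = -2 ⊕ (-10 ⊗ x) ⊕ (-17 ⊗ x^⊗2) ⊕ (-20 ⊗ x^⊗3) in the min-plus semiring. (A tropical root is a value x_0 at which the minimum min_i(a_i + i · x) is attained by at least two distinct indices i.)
Roots: {3, 7, 8}

Each tropical root is a break point of the lower envelope of the lines y = a_i + i · x (there are 4 lines, with slopes 0, 1, ..., 3). Only the lines that attain the minimum somewhere contribute to roots; other lines are dominated. Here the surviving (envelope) indices are i = 3, i = 2, i = 1, i = 0.
Intersections between consecutive envelope lines give the roots: for adjacent envelope indices i < j the intersection is x = (a_i − a_j) / (j − i). Reading off the sorted break points: {3, 7, 8}.
Verification: at each break x_0, at least two indices attain the minimum of min_i(a_i + i · x_0).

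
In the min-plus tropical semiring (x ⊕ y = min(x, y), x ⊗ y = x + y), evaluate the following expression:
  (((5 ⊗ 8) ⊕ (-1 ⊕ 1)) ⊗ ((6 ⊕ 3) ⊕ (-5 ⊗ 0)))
(((5 ⊗ 8) ⊕ (-1 ⊕ 1)) ⊗ ((6 ⊕ 3) ⊕ (-5 ⊗ 0))) = -6

Expand innermost to outermost. Recall ⊕ takes the minimum of its arguments and ⊗ takes their sum. Working out the expression (((5 ⊗ 8) ⊕ (-1 ⊕ 1)) ⊗ ((6 ⊕ 3) ⊕ (-5 ⊗ 0))) gives -6.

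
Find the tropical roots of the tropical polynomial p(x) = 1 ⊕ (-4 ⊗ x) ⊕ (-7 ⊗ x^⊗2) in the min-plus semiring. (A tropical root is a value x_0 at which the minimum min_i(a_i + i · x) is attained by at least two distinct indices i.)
Roots: {3, 5}

Each tropical root is a break point of the lower envelope of the lines y = a_i + i · x (there are 3 lines, with slopes 0, 1, ..., 2). Only the lines that attain the minimum somewhere contribute to roots; other lines are dominated. Here the surviving (envelope) indices are i = 2, i = 1, i = 0.
Intersections between consecutive envelope lines give the roots: for adjacent envelope indices i < j the intersection is x = (a_i − a_j) / (j − i). Reading off the sorted break points: {3, 5}.
Verification: at each break x_0, at least two indices attain the minimum of min_i(a_i + i · x_0).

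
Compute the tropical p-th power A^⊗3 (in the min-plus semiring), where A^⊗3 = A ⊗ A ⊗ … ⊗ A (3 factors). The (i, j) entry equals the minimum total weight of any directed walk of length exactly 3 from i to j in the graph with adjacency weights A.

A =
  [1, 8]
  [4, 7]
A^⊗3 =
  [3, 10]
  [6, 13]

Each entry (A^⊗3)_ij equals the minimum over all length-3 walks i = v_0 → v_1 → … → v_3 = j of Σ_t A[v_t][v_{t+1}]. For example, for (i, j) = (0, 1) we minimise over 4 possible intermediate vertex sequences; the minimum is 10, attained along the walk 0 → 0 → 0 → 1.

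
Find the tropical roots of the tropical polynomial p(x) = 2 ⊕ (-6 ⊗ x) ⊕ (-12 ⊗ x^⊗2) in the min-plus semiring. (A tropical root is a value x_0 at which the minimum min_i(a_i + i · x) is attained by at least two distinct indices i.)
Roots: {6, 8}

Each tropical root is a break point of the lower envelope of the lines y = a_i + i · x (there are 3 lines, with slopes 0, 1, ..., 2). Only the lines that attain the minimum somewhere contribute to roots; other lines are dominated. Here the surviving (envelope) indices are i = 2, i = 1, i = 0.
Intersections between consecutive envelope lines give the roots: for adjacent envelope indices i < j the intersection is x = (a_i − a_j) / (j − i). Reading off the sorted break points: {6, 8}.
Verification: at each break x_0, at least two indices attain the minimum of min_i(a_i + i · x_0).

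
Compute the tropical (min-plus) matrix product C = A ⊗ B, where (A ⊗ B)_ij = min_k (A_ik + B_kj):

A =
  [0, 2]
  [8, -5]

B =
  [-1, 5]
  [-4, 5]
A ⊗ B =
  [-2, 5]
  [-9, 0]

Apply the min-plus product entry-by-entry:
  C[0][0] = min over k of (A[0][0] + B[0][0] = 0 + -1 = -1, A[0][1] + B[1][0] = 2 + -4 = -2) = -2 (attained at k = 1)
  C[0][1] = min over k of (A[0][0] + B[0][1] = 0 + 5 = 5, A[0][1] + B[1][1] = 2 + 5 = 7) = 5 (attained at k = 0)
  C[1][0] = min over k of (A[1][0] + B[0][0] = 8 + -1 = 7, A[1][1] + B[1][0] = -5 + -4 = -9) = -9 (attained at k = 1)
  C[1][1] = min over k of (A[1][0] + B[0][1] = 8 + 5 = 13, A[1][1] + B[1][1] = -5 + 5 = 0) = 0 (attained at k = 1)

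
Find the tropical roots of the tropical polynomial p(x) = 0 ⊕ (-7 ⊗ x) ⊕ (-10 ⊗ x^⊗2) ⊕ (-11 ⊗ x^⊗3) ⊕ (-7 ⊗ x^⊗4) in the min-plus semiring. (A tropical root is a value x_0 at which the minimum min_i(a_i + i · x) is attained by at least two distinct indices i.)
Roots: {-4, 1, 3, 7}

Each tropical root is a break point of the lower envelope of the lines y = a_i + i · x (there are 5 lines, with slopes 0, 1, ..., 4). Only the lines that attain the minimum somewhere contribute to roots; other lines are dominated. Here the surviving (envelope) indices are i = 4, i = 3, i = 2, i = 1, i = 0.
Intersections between consecutive envelope lines give the roots: for adjacent envelope indices i < j the intersection is x = (a_i − a_j) / (j − i). Reading off the sorted break points: {-4, 1, 3, 7}.
Verification: at each break x_0, at least two indices attain the minimum of min_i(a_i + i · x_0).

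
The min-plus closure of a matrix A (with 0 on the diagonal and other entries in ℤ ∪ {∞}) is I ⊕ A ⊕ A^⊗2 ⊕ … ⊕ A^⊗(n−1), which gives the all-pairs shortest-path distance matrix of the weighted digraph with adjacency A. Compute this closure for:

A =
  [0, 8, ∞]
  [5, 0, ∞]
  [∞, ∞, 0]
Closure =
  [0, 8, ∞]
  [5, 0, ∞]
  [∞, ∞, 0]

This is the Floyd-Warshall all-pairs shortest-path computation. For each intermediate vertex k = 0, 1, …, 2, update dist[i][j] ← min(dist[i][j], dist[i][k] + dist[k][j]). The final matrix gives, for each (i, j), the minimum total weight of any directed path from i to j (possibly empty when i = j).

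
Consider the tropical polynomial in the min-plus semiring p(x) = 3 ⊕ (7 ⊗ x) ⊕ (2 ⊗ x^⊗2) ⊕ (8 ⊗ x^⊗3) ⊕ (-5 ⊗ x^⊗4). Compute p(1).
p(1) = -1

A tropical monomial a ⊗ x^⊗i evaluates to a + i · x. Evaluating each term at x = 1:
  Term 0 contributes 3 + 0 · 1 = 3
  Term 1 contributes 7 + 1 · 1 = 8
  Term 2 contributes 2 + 2 · 1 = 4
  Term 3 contributes 8 + 3 · 1 = 11
  Term 4 contributes -5 + 4 · 1 = -1
p(1) = ⊕ of these = min[3, 8, 4, 11, -1] = -1.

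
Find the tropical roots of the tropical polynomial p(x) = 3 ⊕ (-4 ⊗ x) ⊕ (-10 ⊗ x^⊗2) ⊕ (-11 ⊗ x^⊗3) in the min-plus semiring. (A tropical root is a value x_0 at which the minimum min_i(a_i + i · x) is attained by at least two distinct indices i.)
Roots: {1, 6, 7}

Each tropical root is a break point of the lower envelope of the lines y = a_i + i · x (there are 4 lines, with slopes 0, 1, ..., 3). Only the lines that attain the minimum somewhere contribute to roots; other lines are dominated. Here the surviving (envelope) indices are i = 3, i = 2, i = 1, i = 0.
Intersections between consecutive envelope lines give the roots: for adjacent envelope indices i < j the intersection is x = (a_i − a_j) / (j − i). Reading off the sorted break points: {1, 6, 7}.
Verification: at each break x_0, at least two indices attain the minimum of min_i(a_i + i · x_0).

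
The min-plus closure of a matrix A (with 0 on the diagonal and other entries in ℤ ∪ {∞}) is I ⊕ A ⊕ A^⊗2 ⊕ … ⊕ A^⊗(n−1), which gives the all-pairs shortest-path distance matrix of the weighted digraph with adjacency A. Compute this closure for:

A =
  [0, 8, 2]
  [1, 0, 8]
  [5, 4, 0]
Closure =
  [0, 6, 2]
  [1, 0, 3]
  [5, 4, 0]

This is the Floyd-Warshall all-pairs shortest-path computation. For each intermediate vertex k = 0, 1, …, 2, update dist[i][j] ← min(dist[i][j], dist[i][k] + dist[k][j]). The final matrix gives, for each (i, j), the minimum total weight of any directed path from i to j (possibly empty when i = j).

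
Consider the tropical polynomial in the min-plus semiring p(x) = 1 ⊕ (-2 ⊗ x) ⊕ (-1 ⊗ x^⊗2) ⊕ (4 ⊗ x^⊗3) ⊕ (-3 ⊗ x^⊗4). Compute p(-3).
p(-3) = -15

A tropical monomial a ⊗ x^⊗i evaluates to a + i · x. Evaluating each term at x = -3:
  Term 0 contributes 1 + 0 · -3 = 1
  Term 1 contributes -2 + 1 · -3 = -5
  Term 2 contributes -1 + 2 · -3 = -7
  Term 3 contributes 4 + 3 · -3 = -5
  Term 4 contributes -3 + 4 · -3 = -15
p(-3) = ⊕ of these = min[1, -5, -7, -5, -15] = -15.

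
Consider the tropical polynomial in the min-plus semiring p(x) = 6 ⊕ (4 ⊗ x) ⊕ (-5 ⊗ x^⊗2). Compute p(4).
p(4) = 3

A tropical monomial a ⊗ x^⊗i evaluates to a + i · x. Evaluating each term at x = 4:
  Term 0 contributes 6 + 0 · 4 = 6
  Term 1 contributes 4 + 1 · 4 = 8
  Term 2 contributes -5 + 2 · 4 = 3
p(4) = ⊕ of these = min[6, 8, 3] = 3.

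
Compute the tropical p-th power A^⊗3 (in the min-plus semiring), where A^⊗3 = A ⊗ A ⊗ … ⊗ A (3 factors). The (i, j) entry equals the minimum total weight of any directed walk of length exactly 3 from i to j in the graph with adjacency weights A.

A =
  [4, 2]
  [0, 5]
A^⊗3 =
  [6, 4]
  [2, 6]

Each entry (A^⊗3)_ij equals the minimum over all length-3 walks i = v_0 → v_1 → … → v_3 = j of Σ_t A[v_t][v_{t+1}]. For example, for (i, j) = (0, 1) we minimise over 4 possible intermediate vertex sequences; the minimum is 4, attained along the walk 0 → 1 → 0 → 1.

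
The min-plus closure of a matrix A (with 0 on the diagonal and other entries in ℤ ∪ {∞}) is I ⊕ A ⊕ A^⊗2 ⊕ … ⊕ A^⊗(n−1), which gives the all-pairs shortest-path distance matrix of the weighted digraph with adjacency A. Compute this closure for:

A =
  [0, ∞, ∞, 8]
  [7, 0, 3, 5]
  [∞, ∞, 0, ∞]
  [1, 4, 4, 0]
Closure =
  [0, 12, 12, 8]
  [6, 0, 3, 5]
  [∞, ∞, 0, ∞]
  [1, 4, 4, 0]

This is the Floyd-Warshall all-pairs shortest-path computation. For each intermediate vertex k = 0, 1, …, 3, update dist[i][j] ← min(dist[i][j], dist[i][k] + dist[k][j]). The final matrix gives, for each (i, j), the minimum total weight of any directed path from i to j (possibly empty when i = j).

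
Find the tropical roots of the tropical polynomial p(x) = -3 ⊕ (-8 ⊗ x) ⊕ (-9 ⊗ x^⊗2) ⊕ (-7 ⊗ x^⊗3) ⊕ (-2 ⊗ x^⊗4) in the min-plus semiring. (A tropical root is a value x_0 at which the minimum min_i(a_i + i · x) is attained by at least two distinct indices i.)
Roots: {-5, -2, 1, 5}

Each tropical root is a break point of the lower envelope of the lines y = a_i + i · x (there are 5 lines, with slopes 0, 1, ..., 4). Only the lines that attain the minimum somewhere contribute to roots; other lines are dominated. Here the surviving (envelope) indices are i = 4, i = 3, i = 2, i = 1, i = 0.
Intersections between consecutive envelope lines give the roots: for adjacent envelope indices i < j the intersection is x = (a_i − a_j) / (j − i). Reading off the sorted break points: {-5, -2, 1, 5}.
Verification: at each break x_0, at least two indices attain the minimum of min_i(a_i + i · x_0).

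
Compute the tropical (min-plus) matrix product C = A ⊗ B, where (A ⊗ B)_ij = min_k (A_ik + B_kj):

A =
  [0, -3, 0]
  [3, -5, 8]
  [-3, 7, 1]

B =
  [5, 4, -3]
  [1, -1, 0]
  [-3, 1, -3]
A ⊗ B =
  [-3, -4, -3]
  [-4, -6, -5]
  [-2, 1, -6]

Apply the min-plus product entry-by-entry:
  C[0][0] = min over k of (A[0][0] + B[0][0] = 0 + 5 = 5, A[0][1] + B[1][0] = -3 + 1 = -2, A[0][2] + B[2][0] = 0 + -3 = -3) = -3 (attained at k = 2)
  C[0][1] = min over k of (A[0][0] + B[0][1] = 0 + 4 = 4, A[0][1] + B[1][1] = -3 + -1 = -4, A[0][2] + B[2][1] = 0 + 1 = 1) = -4 (attained at k = 1)
  C[0][2] = min over k of (A[0][0] + B[0][2] = 0 + -3 = -3, A[0][1] + B[1][2] = -3 + 0 = -3, A[0][2] + B[2][2] = 0 + -3 = -3) = -3 (attained at k = 0)
  C[1][0] = min over k of (A[1][0] + B[0][0] = 3 + 5 = 8, A[1][1] + B[1][0] = -5 + 1 = -4, A[1][2] + B[2][0] = 8 + -3 = 5) = -4 (attained at k = 1)
  C[1][1] = min over k of (A[1][0] + B[0][1] = 3 + 4 = 7, A[1][1] + B[1][1] = -5 + -1 = -6, A[1][2] + B[2][1] = 8 + 1 = 9) = -6 (attained at k = 1)
  C[1][2] = min over k of (A[1][0] + B[0][2] = 3 + -3 = 0, A[1][1] + B[1][2] = -5 + 0 = -5, A[1][2] + B[2][2] = 8 + -3 = 5) = -5 (attained at k = 1)
  C[2][0] = min over k of (A[2][0] + B[0][0] = -3 + 5 = 2, A[2][1] + B[1][0] = 7 + 1 = 8, A[2][2] + B[2][0] = 1 + -3 = -2) = -2 (attained at k = 2)
  C[2][1] = min over k of (A[2][0] + B[0][1] = -3 + 4 = 1, A[2][1] + B[1][1] = 7 + -1 = 6, A[2][2] + B[2][1] = 1 + 1 = 2) = 1 (attained at k = 0)
  C[2][2] = min over k of (A[2][0] + B[0][2] = -3 + -3 = -6, A[2][1] + B[1][2] = 7 + 0 = 7, A[2][2] + B[2][2] = 1 + -3 = -2) = -6 (attained at k = 0)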